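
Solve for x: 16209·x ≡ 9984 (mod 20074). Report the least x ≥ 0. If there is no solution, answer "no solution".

First find gcd(16209, 20074):
20074 = 1·16209 + 3865
16209 = 4·3865 + 749
3865 = 5·749 + 120
749 = 6·120 + 29
120 = 4·29 + 4
29 = 7·4 + 1
4 = 4·1 + 0
gcd = 1, so a unique solution mod 20074 exists.
Back-substitute for the Bézout coefficients:
1 = 29 − 7·4
1 = −7·120 + 29·29
1 = 29·749 − 181·120
1 = −181·3865 + 934·749
1 = 934·16209 − 3917·3865
1 = −3917·20074 + 4851·16209
So 16209·(4851) ≡ 1 (mod 20074), giving 16209⁻¹ ≡ 4851.
x ≡ 16209⁻¹·9984 ≡ 4851·9984 ≡ 13896 (mod 20074).

13896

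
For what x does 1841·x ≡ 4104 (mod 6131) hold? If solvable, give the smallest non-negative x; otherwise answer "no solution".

4578

First find gcd(1841, 6131):
6131 = 3×1841 + 608
1841 = 3×608 + 17
608 = 35×17 + 13
17 = 1×13 + 4
13 = 3×4 + 1
4 = 4×1 + 0
gcd = 1, so a unique solution mod 6131 exists.
Back-substitute for the Bézout coefficients:
1 = 13 − 3·4
1 = −3·17 + 4·13
1 = 4·608 − 143·17
1 = −143·1841 + 433·608
1 = 433·6131 − 1442·1841
So 1841·(-1442) ≡ 1 (mod 6131), giving 1841⁻¹ ≡ 4689.
x ≡ 1841⁻¹·4104 ≡ 4689·4104 ≡ 4578 (mod 6131).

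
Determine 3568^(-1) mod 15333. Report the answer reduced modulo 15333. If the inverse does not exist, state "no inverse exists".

Apply the Euclidean algorithm to 15333 and 3568:
15333 = 4*3568 + 1061
3568 = 3*1061 + 385
1061 = 2*385 + 291
385 = 1*291 + 94
291 = 3*94 + 9
94 = 10*9 + 4
9 = 2*4 + 1
4 = 4*1 + 0
Since gcd(3568, 15333) = 1, back-substitute to write 1 as a combination:
1 = 9 − 2·4
1 = −2·94 + 21·9
1 = 21·291 − 65·94
1 = −65·385 + 86·291
1 = 86·1061 − 237·385
1 = −237·3568 + 797·1061
1 = 797·15333 − 3425·3568
So 3568·(-3425) ≡ 1 (mod 15333), and -3425 ≡ 11908 (mod 15333).

11908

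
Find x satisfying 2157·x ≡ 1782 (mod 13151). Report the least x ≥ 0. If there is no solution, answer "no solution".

641

First find gcd(2157, 13151):
13151 = 6*2157 + 209
2157 = 10*209 + 67
209 = 3*67 + 8
67 = 8*8 + 3
8 = 2*3 + 2
3 = 1*2 + 1
2 = 2*1 + 0
gcd = 1, so a unique solution mod 13151 exists.
Back-substitute for the Bézout coefficients:
1 = 3 − 2
1 = −8 + 3·3
1 = 3·67 − 25·8
1 = −25·209 + 78·67
1 = 78·2157 − 805·209
1 = −805·13151 + 4908·2157
So 2157·(4908) ≡ 1 (mod 13151), giving 2157⁻¹ ≡ 4908.
x ≡ 2157⁻¹·1782 ≡ 4908·1782 ≡ 641 (mod 13151).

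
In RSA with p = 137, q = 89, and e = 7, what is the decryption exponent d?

6839

φ(n) = (p−1)(q−1) = 136·88 = 11968.
Need d with 7·d ≡ 1 (mod 11968). Apply the extended Euclidean algorithm:
11968 = 1709×7 + 5
7 = 1×5 + 2
5 = 2×2 + 1
2 = 2×1 + 0
Back-substitute:
1 = 5 − 2·2
1 = −2·7 + 3·5
1 = 3·11968 − 5129·7
So 7·(-5129) ≡ 1 (mod 11968), hence d ≡ -5129 ≡ 6839 (mod 11968).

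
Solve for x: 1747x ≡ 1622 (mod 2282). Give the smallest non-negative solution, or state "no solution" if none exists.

First find gcd(1747, 2282):
2282 = 1·1747 + 535
1747 = 3·535 + 142
535 = 3·142 + 109
142 = 1·109 + 33
109 = 3·33 + 10
33 = 3·10 + 3
10 = 3·3 + 1
3 = 3·1 + 0
gcd = 1, so a unique solution mod 2282 exists.
Back-substitute for the Bézout coefficients:
1 = 10 − 3·3
1 = −3·33 + 10·10
1 = 10·109 − 33·33
1 = −33·142 + 43·109
1 = 43·535 − 162·142
1 = −162·1747 + 529·535
1 = 529·2282 − 691·1747
So 1747·(-691) ≡ 1 (mod 2282), giving 1747⁻¹ ≡ 1591.
x ≡ 1747⁻¹·1622 ≡ 1591·1622 ≡ 1942 (mod 2282).

1942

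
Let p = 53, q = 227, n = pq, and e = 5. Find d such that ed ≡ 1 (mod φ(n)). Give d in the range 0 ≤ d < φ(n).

φ(n) = (p−1)(q−1) = 52·226 = 11752.
Need d with 5·d ≡ 1 (mod 11752). Apply the extended Euclidean algorithm:
11752 = 2350·5 + 2
5 = 2·2 + 1
2 = 2·1 + 0
Back-substitute:
1 = 5 − 2·2
1 = −2·11752 + 4701·5
So 5·4701 ≡ 1 (mod 11752), hence d = 4701.

4701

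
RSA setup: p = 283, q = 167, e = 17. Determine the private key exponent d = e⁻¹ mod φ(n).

φ(n) = (p−1)(q−1) = 282·166 = 46812.
Need d with 17·d ≡ 1 (mod 46812). Apply the extended Euclidean algorithm:
46812 = 2753·17 + 11
17 = 1·11 + 6
11 = 1·6 + 5
6 = 1·5 + 1
5 = 5·1 + 0
Back-substitute:
1 = 6 − 5
1 = −11 + 2·6
1 = 2·17 − 3·11
1 = −3·46812 + 8261·17
So 17·8261 ≡ 1 (mod 46812), hence d = 8261.

8261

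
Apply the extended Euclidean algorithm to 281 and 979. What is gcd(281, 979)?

Repeated division:
979 = 3×281 + 136
281 = 2×136 + 9
136 = 15×9 + 1
9 = 9×1 + 0
gcd(281, 979) = 1.
Working backward:
1 = 136 − 15·9
1 = −15·281 + 31·136
1 = 31·979 − 108·281
So 1 = (31)·979 + (-108)·281.

1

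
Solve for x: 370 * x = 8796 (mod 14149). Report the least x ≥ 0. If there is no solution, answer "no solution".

First find gcd(370, 14149):
14149 = 38·370 + 89
370 = 4·89 + 14
89 = 6·14 + 5
14 = 2·5 + 4
5 = 1·4 + 1
4 = 4·1 + 0
gcd = 1, so a unique solution mod 14149 exists.
Back-substitute for the Bézout coefficients:
1 = 5 − 4
1 = −14 + 3·5
1 = 3·89 − 19·14
1 = −19·370 + 79·89
1 = 79·14149 − 3021·370
So 370·(-3021) ≡ 1 (mod 14149), giving 370⁻¹ ≡ 11128.
x ≡ 370⁻¹·8796 ≡ 11128·8796 ≡ 13255 (mod 14149).

13255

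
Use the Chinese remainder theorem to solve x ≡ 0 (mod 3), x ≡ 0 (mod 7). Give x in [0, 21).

Write x = 0 + 3·k. Then 3·k ≡ 0 − 0 ≡ 0 (mod 7).
Need 3⁻¹ mod 7. Extended Euclid on (7, 3):
7 = 2*3 + 1
3 = 3*1 + 0
Back-substitute:
1 = 7 − 2·3
3⁻¹ ≡ 5 (mod 7), so k ≡ 5·0 ≡ 0 (mod 7).
x = 0 + 3·0 = 0.

0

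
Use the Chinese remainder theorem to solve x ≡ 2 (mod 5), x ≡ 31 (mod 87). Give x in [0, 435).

292

Write x = 2 + 5·k. Then 5·k ≡ 31 − 2 ≡ 29 (mod 87).
Need 5⁻¹ mod 87. Extended Euclid on (87, 5):
87 = 17·5 + 2
5 = 2·2 + 1
2 = 2·1 + 0
Back-substitute:
1 = 5 − 2·2
1 = −2·87 + 35·5
5⁻¹ ≡ 35 (mod 87), so k ≡ 35·29 ≡ 58 (mod 87).
x = 2 + 5·58 = 292.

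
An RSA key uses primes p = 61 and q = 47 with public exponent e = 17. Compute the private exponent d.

2273

φ(n) = (p−1)(q−1) = 60·46 = 2760.
Need d with 17·d ≡ 1 (mod 2760). Apply the extended Euclidean algorithm:
2760 = 162×17 + 6
17 = 2×6 + 5
6 = 1×5 + 1
5 = 5×1 + 0
Back-substitute:
1 = 6 − 5
1 = −17 + 3·6
1 = 3·2760 − 487·17
So 17·(-487) ≡ 1 (mod 2760), hence d ≡ -487 ≡ 2273 (mod 2760).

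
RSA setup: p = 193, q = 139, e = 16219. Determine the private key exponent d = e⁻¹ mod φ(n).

φ(n) = (p−1)(q−1) = 192·138 = 26496.
Need d with 16219·d ≡ 1 (mod 26496). Apply the extended Euclidean algorithm:
26496 = 1×16219 + 10277
16219 = 1×10277 + 5942
10277 = 1×5942 + 4335
5942 = 1×4335 + 1607
4335 = 2×1607 + 1121
1607 = 1×1121 + 486
1121 = 2×486 + 149
486 = 3×149 + 39
149 = 3×39 + 32
39 = 1×32 + 7
32 = 4×7 + 4
7 = 1×4 + 3
4 = 1×3 + 1
3 = 3×1 + 0
Back-substitute:
1 = 4 − 3
1 = −7 + 2·4
1 = 2·32 − 9·7
1 = −9·39 + 11·32
1 = 11·149 − 42·39
1 = −42·486 + 137·149
1 = 137·1121 − 316·486
1 = −316·1607 + 453·1121
1 = 453·4335 − 1222·1607
1 = −1222·5942 + 1675·4335
1 = 1675·10277 − 2897·5942
1 = −2897·16219 + 4572·10277
1 = 4572·26496 − 7469·16219
So 16219·(-7469) ≡ 1 (mod 26496), hence d ≡ -7469 ≡ 19027 (mod 26496).

19027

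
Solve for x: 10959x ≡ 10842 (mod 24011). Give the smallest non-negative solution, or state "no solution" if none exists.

47

First find gcd(10959, 24011):
24011 = 2*10959 + 2093
10959 = 5*2093 + 494
2093 = 4*494 + 117
494 = 4*117 + 26
117 = 4*26 + 13
26 = 2*13 + 0
gcd = 13 and 13 | 10842, so solutions exist. Divide through by 13: 843x ≡ 834 (mod 1847).
Now find 843⁻¹ mod 1847:
1847 = 2×843 + 161
843 = 5×161 + 38
161 = 4×38 + 9
38 = 4×9 + 2
9 = 4×2 + 1
2 = 2×1 + 0
Back-substitute:
1 = 9 − 4·2
1 = −4·38 + 17·9
1 = 17·161 − 72·38
1 = −72·843 + 377·161
1 = 377·1847 − 826·843
So 843·(-826) ≡ 1 (mod 1847), i.e. 843⁻¹ ≡ 1021.
Then x ≡ 1021·834 ≡ 47 (mod 1847); the smallest non-negative solution is x = 47.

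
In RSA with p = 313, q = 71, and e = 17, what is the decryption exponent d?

φ(n) = (p−1)(q−1) = 312·70 = 21840.
Need d with 17·d ≡ 1 (mod 21840). Apply the extended Euclidean algorithm:
21840 = 1284*17 + 12
17 = 1*12 + 5
12 = 2*5 + 2
5 = 2*2 + 1
2 = 2*1 + 0
Back-substitute:
1 = 5 − 2·2
1 = −2·12 + 5·5
1 = 5·17 − 7·12
1 = −7·21840 + 8993·17
So 17·8993 ≡ 1 (mod 21840), hence d = 8993.

8993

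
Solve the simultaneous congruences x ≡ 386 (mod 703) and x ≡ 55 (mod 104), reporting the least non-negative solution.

41863

Write x = 386 + 703·k. Then 703·k ≡ 55 − 386 ≡ 85 (mod 104).
Need 703⁻¹ mod 104. Extended Euclid on (104, 79):
104 = 1*79 + 25
79 = 3*25 + 4
25 = 6*4 + 1
4 = 4*1 + 0
Back-substitute:
1 = 25 − 6·4
1 = −6·79 + 19·25
1 = 19·104 − 25·79
703⁻¹ ≡ 79 (mod 104), so k ≡ 79·85 ≡ 59 (mod 104).
x = 386 + 703·59 = 41863.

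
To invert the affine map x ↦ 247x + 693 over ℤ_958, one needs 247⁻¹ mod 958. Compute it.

543

Apply the Euclidean algorithm to 958 and 247:
958 = 3*247 + 217
247 = 1*217 + 30
217 = 7*30 + 7
30 = 4*7 + 2
7 = 3*2 + 1
2 = 2*1 + 0
The gcd is 1. Working backward:
1 = 7 − 3·2
1 = −3·30 + 13·7
1 = 13·217 − 94·30
1 = −94·247 + 107·217
1 = 107·958 − 415·247
Hence 247⁻¹ ≡ -415 ≡ 543 (mod 958).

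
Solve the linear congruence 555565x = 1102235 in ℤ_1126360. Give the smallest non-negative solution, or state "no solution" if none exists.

First find gcd(555565, 1126360):
1126360 = 2×555565 + 15230
555565 = 36×15230 + 7285
15230 = 2×7285 + 660
7285 = 11×660 + 25
660 = 26×25 + 10
25 = 2×10 + 5
10 = 2×5 + 0
gcd = 5 and 5 | 1102235, so solutions exist. Divide through by 5: 111113x ≡ 220447 (mod 225272).
Now find 111113⁻¹ mod 225272:
225272 = 2·111113 + 3046
111113 = 36·3046 + 1457
3046 = 2·1457 + 132
1457 = 11·132 + 5
132 = 26·5 + 2
5 = 2·2 + 1
2 = 2·1 + 0
Back-substitute:
1 = 5 − 2·2
1 = −2·132 + 53·5
1 = 53·1457 − 585·132
1 = −585·3046 + 1223·1457
1 = 1223·111113 − 44613·3046
1 = −44613·225272 + 90449·111113
So 111113⁻¹ ≡ 90449 (mod 225272).
Then x ≡ 90449·220447 ≡ 160711 (mod 225272); the smallest non-negative solution is x = 160711.

160711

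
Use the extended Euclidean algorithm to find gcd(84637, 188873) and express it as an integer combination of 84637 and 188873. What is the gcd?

Euclidean algorithm:
188873 = 2*84637 + 19599
84637 = 4*19599 + 6241
19599 = 3*6241 + 876
6241 = 7*876 + 109
876 = 8*109 + 4
109 = 27*4 + 1
4 = 4*1 + 0
gcd(84637, 188873) = 1.
Back-substituting:
1 = 109 − 27·4
1 = −27·876 + 217·109
1 = 217·6241 − 1546·876
1 = −1546·19599 + 4855·6241
1 = 4855·84637 − 20966·19599
1 = −20966·188873 + 46787·84637
So 1 = (-20966)·188873 + (46787)·84637.

1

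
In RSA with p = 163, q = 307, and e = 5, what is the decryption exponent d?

19829

φ(n) = (p−1)(q−1) = 162·306 = 49572.
Need d with 5·d ≡ 1 (mod 49572). Apply the extended Euclidean algorithm:
49572 = 9914*5 + 2
5 = 2*2 + 1
2 = 2*1 + 0
Back-substitute:
1 = 5 − 2·2
1 = −2·49572 + 19829·5
So 5·19829 ≡ 1 (mod 49572), hence d = 19829.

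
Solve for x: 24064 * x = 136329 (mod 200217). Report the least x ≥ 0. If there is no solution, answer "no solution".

98109

First find gcd(24064, 200217):
200217 = 8*24064 + 7705
24064 = 3*7705 + 949
7705 = 8*949 + 113
949 = 8*113 + 45
113 = 2*45 + 23
45 = 1*23 + 22
23 = 1*22 + 1
22 = 22*1 + 0
gcd = 1, so a unique solution mod 200217 exists.
Back-substitute for the Bézout coefficients:
1 = 23 − 22
1 = −45 + 2·23
1 = 2·113 − 5·45
1 = −5·949 + 42·113
1 = 42·7705 − 341·949
1 = −341·24064 + 1065·7705
1 = 1065·200217 − 8861·24064
So 24064·(-8861) ≡ 1 (mod 200217), giving 24064⁻¹ ≡ 191356.
x ≡ 24064⁻¹·136329 ≡ 191356·136329 ≡ 98109 (mod 200217).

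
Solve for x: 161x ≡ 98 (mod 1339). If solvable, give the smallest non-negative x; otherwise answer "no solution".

First find gcd(161, 1339):
1339 = 8*161 + 51
161 = 3*51 + 8
51 = 6*8 + 3
8 = 2*3 + 2
3 = 1*2 + 1
2 = 2*1 + 0
gcd = 1, so a unique solution mod 1339 exists.
Back-substitute for the Bézout coefficients:
1 = 3 − 2
1 = −8 + 3·3
1 = 3·51 − 19·8
1 = −19·161 + 60·51
1 = 60·1339 − 499·161
So 161·(-499) ≡ 1 (mod 1339), giving 161⁻¹ ≡ 840.
x ≡ 161⁻¹·98 ≡ 840·98 ≡ 641 (mod 1339).

641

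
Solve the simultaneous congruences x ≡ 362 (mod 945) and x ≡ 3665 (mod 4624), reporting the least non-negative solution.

Write x = 362 + 945·k. Then 945·k ≡ 3665 − 362 ≡ 3303 (mod 4624).
Need 945⁻¹ mod 4624. Extended Euclid on (4624, 945):
4624 = 4×945 + 844
945 = 1×844 + 101
844 = 8×101 + 36
101 = 2×36 + 29
36 = 1×29 + 7
29 = 4×7 + 1
7 = 7×1 + 0
Back-substitute:
1 = 29 − 4·7
1 = −4·36 + 5·29
1 = 5·101 − 14·36
1 = −14·844 + 117·101
1 = 117·945 − 131·844
1 = −131·4624 + 641·945
945⁻¹ ≡ 641 (mod 4624), so k ≡ 641·3303 ≡ 4055 (mod 4624).
x = 362 + 945·4055 = 3832337.

3832337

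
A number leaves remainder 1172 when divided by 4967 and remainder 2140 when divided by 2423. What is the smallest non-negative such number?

Write x = 1172 + 4967·k. Then 4967·k ≡ 2140 − 1172 ≡ 968 (mod 2423).
Need 4967⁻¹ mod 2423. Extended Euclid on (2423, 121):
2423 = 20*121 + 3
121 = 40*3 + 1
3 = 3*1 + 0
Back-substitute:
1 = 121 − 40·3
1 = −40·2423 + 801·121
4967⁻¹ ≡ 801 (mod 2423), so k ≡ 801·968 ≡ 8 (mod 2423).
x = 1172 + 4967·8 = 40908.

40908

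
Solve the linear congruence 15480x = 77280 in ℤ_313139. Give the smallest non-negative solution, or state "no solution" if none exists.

First find gcd(15480, 313139):
313139 = 20×15480 + 3539
15480 = 4×3539 + 1324
3539 = 2×1324 + 891
1324 = 1×891 + 433
891 = 2×433 + 25
433 = 17×25 + 8
25 = 3×8 + 1
8 = 8×1 + 0
gcd = 1, so a unique solution mod 313139 exists.
Back-substitute for the Bézout coefficients:
1 = 25 − 3·8
1 = −3·433 + 52·25
1 = 52·891 − 107·433
1 = −107·1324 + 159·891
1 = 159·3539 − 425·1324
1 = −425·15480 + 1859·3539
1 = 1859·313139 − 37605·15480
So 15480·(-37605) ≡ 1 (mod 313139), giving 15480⁻¹ ≡ 275534.
x ≡ 15480⁻¹·77280 ≡ 275534·77280 ≡ 128659 (mod 313139).

128659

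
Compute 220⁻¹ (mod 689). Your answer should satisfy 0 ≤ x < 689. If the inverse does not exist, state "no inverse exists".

Apply the Euclidean algorithm to 689 and 220:
689 = 3×220 + 29
220 = 7×29 + 17
29 = 1×17 + 12
17 = 1×12 + 5
12 = 2×5 + 2
5 = 2×2 + 1
2 = 2×1 + 0
Since gcd(220, 689) = 1, back-substitute to write 1 as a combination:
1 = 5 − 2·2
1 = −2·12 + 5·5
1 = 5·17 − 7·12
1 = −7·29 + 12·17
1 = 12·220 − 91·29
1 = −91·689 + 285·220
So 220·285 ≡ 1 (mod 689).

285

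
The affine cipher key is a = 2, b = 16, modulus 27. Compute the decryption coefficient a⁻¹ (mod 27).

Run Euclid on (27, 2):
27 = 13×2 + 1
2 = 2×1 + 0
gcd = 1, so the inverse exists. Back-substitute:
1 = 27 − 13·2
So 2·(-13) ≡ 1 (mod 27), and -13 ≡ 14 (mod 27).

14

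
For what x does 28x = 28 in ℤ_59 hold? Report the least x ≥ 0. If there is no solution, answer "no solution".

First find gcd(28, 59):
59 = 2·28 + 3
28 = 9·3 + 1
3 = 3·1 + 0
gcd = 1, so a unique solution mod 59 exists.
Back-substitute for the Bézout coefficients:
1 = 28 − 9·3
1 = −9·59 + 19·28
So 28·(19) ≡ 1 (mod 59), giving 28⁻¹ ≡ 19.
x ≡ 28⁻¹·28 ≡ 19·28 ≡ 1 (mod 59).

1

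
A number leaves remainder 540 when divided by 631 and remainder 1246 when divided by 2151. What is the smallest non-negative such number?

1184296

Write x = 540 + 631·k. Then 631·k ≡ 1246 − 540 ≡ 706 (mod 2151).
Need 631⁻¹ mod 2151. Extended Euclid on (2151, 631):
2151 = 3·631 + 258
631 = 2·258 + 115
258 = 2·115 + 28
115 = 4·28 + 3
28 = 9·3 + 1
3 = 3·1 + 0
Back-substitute:
1 = 28 − 9·3
1 = −9·115 + 37·28
1 = 37·258 − 83·115
1 = −83·631 + 203·258
1 = 203·2151 − 692·631
631⁻¹ ≡ 1459 (mod 2151), so k ≡ 1459·706 ≡ 1876 (mod 2151).
x = 540 + 631·1876 = 1184296.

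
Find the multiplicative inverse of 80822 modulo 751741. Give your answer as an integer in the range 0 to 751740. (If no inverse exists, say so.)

658943

Extended Euclidean algorithm:
751741 = 9×80822 + 24343
80822 = 3×24343 + 7793
24343 = 3×7793 + 964
7793 = 8×964 + 81
964 = 11×81 + 73
81 = 1×73 + 8
73 = 9×8 + 1
8 = 8×1 + 0
Since gcd(80822, 751741) = 1, back-substitute to write 1 as a combination:
1 = 73 − 9·8
1 = −9·81 + 10·73
1 = 10·964 − 119·81
1 = −119·7793 + 962·964
1 = 962·24343 − 3005·7793
1 = −3005·80822 + 9977·24343
1 = 9977·751741 − 92798·80822
Hence 80822⁻¹ ≡ -92798 ≡ 658943 (mod 751741).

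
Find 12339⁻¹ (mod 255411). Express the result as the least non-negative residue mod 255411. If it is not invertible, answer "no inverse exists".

Euclidean algorithm on 255411, 12339:
255411 = 20×12339 + 8631
12339 = 1×8631 + 3708
8631 = 2×3708 + 1215
3708 = 3×1215 + 63
1215 = 19×63 + 18
63 = 3×18 + 9
18 = 2×9 + 0
The gcd is 9, not 1, hence no inverse exists.

no inverse exists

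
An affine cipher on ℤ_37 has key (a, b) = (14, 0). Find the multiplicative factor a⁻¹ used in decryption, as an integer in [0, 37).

8

Apply the Euclidean algorithm to 37 and 14:
37 = 2×14 + 9
14 = 1×9 + 5
9 = 1×5 + 4
5 = 1×4 + 1
4 = 4×1 + 0
Since gcd(14, 37) = 1, back-substitute to write 1 as a combination:
1 = 5 − 4
1 = −9 + 2·5
1 = 2·14 − 3·9
1 = −3·37 + 8·14
So 14·8 ≡ 1 (mod 37).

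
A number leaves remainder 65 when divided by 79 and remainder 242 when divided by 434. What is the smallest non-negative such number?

16734

Write x = 65 + 79·k. Then 79·k ≡ 242 − 65 ≡ 177 (mod 434).
Need 79⁻¹ mod 434. Extended Euclid on (434, 79):
434 = 5*79 + 39
79 = 2*39 + 1
39 = 39*1 + 0
Back-substitute:
1 = 79 − 2·39
1 = −2·434 + 11·79
79⁻¹ ≡ 11 (mod 434), so k ≡ 11·177 ≡ 211 (mod 434).
x = 65 + 79·211 = 16734.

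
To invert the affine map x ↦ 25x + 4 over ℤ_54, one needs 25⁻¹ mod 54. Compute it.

Run Euclid on (54, 25):
54 = 2·25 + 4
25 = 6·4 + 1
4 = 4·1 + 0
The gcd is 1. Working backward:
1 = 25 − 6·4
1 = −6·54 + 13·25
So 25·13 ≡ 1 (mod 54).

13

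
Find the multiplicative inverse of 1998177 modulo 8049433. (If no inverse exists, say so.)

377887

gcd(8049433, 1998177) by repeated division:
8049433 = 4·1998177 + 56725
1998177 = 35·56725 + 12802
56725 = 4·12802 + 5517
12802 = 2·5517 + 1768
5517 = 3·1768 + 213
1768 = 8·213 + 64
213 = 3·64 + 21
64 = 3·21 + 1
21 = 21·1 + 0
gcd = 1, so the inverse exists. Back-substitute:
1 = 64 − 3·21
1 = −3·213 + 10·64
1 = 10·1768 − 83·213
1 = −83·5517 + 259·1768
1 = 259·12802 − 601·5517
1 = −601·56725 + 2663·12802
1 = 2663·1998177 − 93806·56725
1 = −93806·8049433 + 377887·1998177
So 1998177·377887 ≡ 1 (mod 8049433).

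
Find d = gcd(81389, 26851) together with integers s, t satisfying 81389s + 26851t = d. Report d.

Apply Euclid's algorithm to 81389 and 26851:
81389 = 3*26851 + 836
26851 = 32*836 + 99
836 = 8*99 + 44
99 = 2*44 + 11
44 = 4*11 + 0
gcd(81389, 26851) = 11.
Back-substituting:
11 = 99 − 2·44
11 = −2·836 + 17·99
11 = 17·26851 − 546·836
11 = −546·81389 + 1655·26851
So 11 = (-546)·81389 + (1655)·26851.

11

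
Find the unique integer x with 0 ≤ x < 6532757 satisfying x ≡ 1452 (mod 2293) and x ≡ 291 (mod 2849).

6057265

Write x = 1452 + 2293·k. Then 2293·k ≡ 291 − 1452 ≡ 1688 (mod 2849).
Need 2293⁻¹ mod 2849. Extended Euclid on (2849, 2293):
2849 = 1×2293 + 556
2293 = 4×556 + 69
556 = 8×69 + 4
69 = 17×4 + 1
4 = 4×1 + 0
Back-substitute:
1 = 69 − 17·4
1 = −17·556 + 137·69
1 = 137·2293 − 565·556
1 = −565·2849 + 702·2293
2293⁻¹ ≡ 702 (mod 2849), so k ≡ 702·1688 ≡ 2641 (mod 2849).
x = 1452 + 2293·2641 = 6057265.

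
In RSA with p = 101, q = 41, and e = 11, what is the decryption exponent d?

φ(n) = (p−1)(q−1) = 100·40 = 4000.
Need d with 11·d ≡ 1 (mod 4000). Apply the extended Euclidean algorithm:
4000 = 363×11 + 7
11 = 1×7 + 4
7 = 1×4 + 3
4 = 1×3 + 1
3 = 3×1 + 0
Back-substitute:
1 = 4 − 3
1 = −7 + 2·4
1 = 2·11 − 3·7
1 = −3·4000 + 1091·11
So 11·1091 ≡ 1 (mod 4000), hence d = 1091.

1091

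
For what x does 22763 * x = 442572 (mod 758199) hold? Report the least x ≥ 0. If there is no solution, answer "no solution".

First find gcd(22763, 758199):
758199 = 33*22763 + 7020
22763 = 3*7020 + 1703
7020 = 4*1703 + 208
1703 = 8*208 + 39
208 = 5*39 + 13
39 = 3*13 + 0
gcd = 13 and 13 | 442572, so solutions exist. Divide through by 13: 1751x ≡ 34044 (mod 58323).
Now find 1751⁻¹ mod 58323:
58323 = 33·1751 + 540
1751 = 3·540 + 131
540 = 4·131 + 16
131 = 8·16 + 3
16 = 5·3 + 1
3 = 3·1 + 0
Back-substitute:
1 = 16 − 5·3
1 = −5·131 + 41·16
1 = 41·540 − 169·131
1 = −169·1751 + 548·540
1 = 548·58323 − 18253·1751
So 1751·(-18253) ≡ 1 (mod 58323), i.e. 1751⁻¹ ≡ 40070.
Then x ≡ 40070·34044 ≡ 26433 (mod 58323); the smallest non-negative solution is x = 26433.

26433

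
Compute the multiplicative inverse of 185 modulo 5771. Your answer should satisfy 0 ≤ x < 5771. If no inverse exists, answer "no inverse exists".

4648

Run Euclid on (5771, 185):
5771 = 31×185 + 36
185 = 5×36 + 5
36 = 7×5 + 1
5 = 5×1 + 0
Since gcd(185, 5771) = 1, back-substitute to write 1 as a combination:
1 = 36 − 7·5
1 = −7·185 + 36·36
1 = 36·5771 − 1123·185
Thus 185·(-1123) ≡ 1 (mod 5771); reducing, -1123 mod 5771 = 4648.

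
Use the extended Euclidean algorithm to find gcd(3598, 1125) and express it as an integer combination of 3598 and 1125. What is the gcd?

1

Apply Euclid's algorithm to 3598 and 1125:
3598 = 3·1125 + 223
1125 = 5·223 + 10
223 = 22·10 + 3
10 = 3·3 + 1
3 = 3·1 + 0
gcd(3598, 1125) = 1.
Back-substituting:
1 = 10 − 3·3
1 = −3·223 + 67·10
1 = 67·1125 − 338·223
1 = −338·3598 + 1081·1125
So 1 = (-338)·3598 + (1081)·1125.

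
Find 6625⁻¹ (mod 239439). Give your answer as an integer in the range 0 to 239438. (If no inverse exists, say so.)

78283

Run Euclid on (239439, 6625):
239439 = 36×6625 + 939
6625 = 7×939 + 52
939 = 18×52 + 3
52 = 17×3 + 1
3 = 3×1 + 0
gcd = 1, so the inverse exists. Back-substitute:
1 = 52 − 17·3
1 = −17·939 + 307·52
1 = 307·6625 − 2166·939
1 = −2166·239439 + 78283·6625
So 6625·78283 ≡ 1 (mod 239439).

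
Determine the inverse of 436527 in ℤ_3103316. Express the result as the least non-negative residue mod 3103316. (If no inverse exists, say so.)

1998419

Extended Euclidean algorithm:
3103316 = 7·436527 + 47627
436527 = 9·47627 + 7884
47627 = 6·7884 + 323
7884 = 24·323 + 132
323 = 2·132 + 59
132 = 2·59 + 14
59 = 4·14 + 3
14 = 4·3 + 2
3 = 1·2 + 1
2 = 2·1 + 0
Since gcd(436527, 3103316) = 1, back-substitute to write 1 as a combination:
1 = 3 − 2
1 = −14 + 5·3
1 = 5·59 − 21·14
1 = −21·132 + 47·59
1 = 47·323 − 115·132
1 = −115·7884 + 2807·323
1 = 2807·47627 − 16957·7884
1 = −16957·436527 + 155420·47627
1 = 155420·3103316 − 1104897·436527
Hence 436527⁻¹ ≡ -1104897 ≡ 1998419 (mod 3103316).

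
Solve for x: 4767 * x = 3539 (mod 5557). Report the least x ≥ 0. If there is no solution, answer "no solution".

4828

First find gcd(4767, 5557):
5557 = 1·4767 + 790
4767 = 6·790 + 27
790 = 29·27 + 7
27 = 3·7 + 6
7 = 1·6 + 1
6 = 6·1 + 0
gcd = 1, so a unique solution mod 5557 exists.
Back-substitute for the Bézout coefficients:
1 = 7 − 6
1 = −27 + 4·7
1 = 4·790 − 117·27
1 = −117·4767 + 706·790
1 = 706·5557 − 823·4767
So 4767·(-823) ≡ 1 (mod 5557), giving 4767⁻¹ ≡ 4734.
x ≡ 4767⁻¹·3539 ≡ 4734·3539 ≡ 4828 (mod 5557).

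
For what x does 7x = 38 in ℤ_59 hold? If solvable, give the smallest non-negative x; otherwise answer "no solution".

56

First find gcd(7, 59):
59 = 8·7 + 3
7 = 2·3 + 1
3 = 3·1 + 0
gcd = 1, so a unique solution mod 59 exists.
Back-substitute for the Bézout coefficients:
1 = 7 − 2·3
1 = −2·59 + 17·7
So 7·(17) ≡ 1 (mod 59), giving 7⁻¹ ≡ 17.
x ≡ 7⁻¹·38 ≡ 17·38 ≡ 56 (mod 59).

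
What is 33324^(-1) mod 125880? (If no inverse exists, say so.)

no inverse exists

Euclidean algorithm on 125880, 33324:
125880 = 3·33324 + 25908
33324 = 1·25908 + 7416
25908 = 3·7416 + 3660
7416 = 2·3660 + 96
3660 = 38·96 + 12
96 = 8·12 + 0
The gcd is 12, not 1, hence no inverse exists.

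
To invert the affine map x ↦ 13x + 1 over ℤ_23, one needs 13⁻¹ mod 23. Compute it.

Extended Euclidean algorithm:
23 = 1*13 + 10
13 = 1*10 + 3
10 = 3*3 + 1
3 = 3*1 + 0
gcd = 1, so the inverse exists. Back-substitute:
1 = 10 − 3·3
1 = −3·13 + 4·10
1 = 4·23 − 7·13
So 13·(-7) ≡ 1 (mod 23), and -7 ≡ 16 (mod 23).

16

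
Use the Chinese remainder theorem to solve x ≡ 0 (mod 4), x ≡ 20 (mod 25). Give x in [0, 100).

Write x = 0 + 4·k. Then 4·k ≡ 20 − 0 ≡ 20 (mod 25).
Need 4⁻¹ mod 25. Extended Euclid on (25, 4):
25 = 6×4 + 1
4 = 4×1 + 0
Back-substitute:
1 = 25 − 6·4
4⁻¹ ≡ 19 (mod 25), so k ≡ 19·20 ≡ 5 (mod 25).
x = 0 + 4·5 = 20.

20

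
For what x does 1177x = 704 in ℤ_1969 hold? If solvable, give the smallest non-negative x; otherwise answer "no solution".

19

First find gcd(1177, 1969):
1969 = 1×1177 + 792
1177 = 1×792 + 385
792 = 2×385 + 22
385 = 17×22 + 11
22 = 2×11 + 0
gcd = 11 and 11 | 704, so solutions exist. Divide through by 11: 107x ≡ 64 (mod 179).
Now find 107⁻¹ mod 179:
179 = 1*107 + 72
107 = 1*72 + 35
72 = 2*35 + 2
35 = 17*2 + 1
2 = 2*1 + 0
Back-substitute:
1 = 35 − 17·2
1 = −17·72 + 35·35
1 = 35·107 − 52·72
1 = −52·179 + 87·107
So 107⁻¹ ≡ 87 (mod 179).
Then x ≡ 87·64 ≡ 19 (mod 179); the smallest non-negative solution is x = 19.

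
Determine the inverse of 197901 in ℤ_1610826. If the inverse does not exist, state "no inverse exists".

no inverse exists

Euclidean algorithm on 1610826, 197901:
1610826 = 8*197901 + 27618
197901 = 7*27618 + 4575
27618 = 6*4575 + 168
4575 = 27*168 + 39
168 = 4*39 + 12
39 = 3*12 + 3
12 = 4*3 + 0
Since gcd = 3 > 1, 197901 is not a unit mod 1610826.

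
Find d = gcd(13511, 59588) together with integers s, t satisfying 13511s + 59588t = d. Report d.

1

Euclidean algorithm:
59588 = 4*13511 + 5544
13511 = 2*5544 + 2423
5544 = 2*2423 + 698
2423 = 3*698 + 329
698 = 2*329 + 40
329 = 8*40 + 9
40 = 4*9 + 4
9 = 2*4 + 1
4 = 4*1 + 0
gcd(13511, 59588) = 1.
Working backward:
1 = 9 − 2·4
1 = −2·40 + 9·9
1 = 9·329 − 74·40
1 = −74·698 + 157·329
1 = 157·2423 − 545·698
1 = −545·5544 + 1247·2423
1 = 1247·13511 − 3039·5544
1 = −3039·59588 + 13403·13511
So 1 = (-3039)·59588 + (13403)·13511.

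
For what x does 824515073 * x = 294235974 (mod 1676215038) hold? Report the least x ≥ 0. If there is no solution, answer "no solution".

218193174

First find gcd(824515073, 1676215038):
1676215038 = 2×824515073 + 27184892
824515073 = 30×27184892 + 8968313
27184892 = 3×8968313 + 279953
8968313 = 32×279953 + 9817
279953 = 28×9817 + 5077
9817 = 1×5077 + 4740
5077 = 1×4740 + 337
4740 = 14×337 + 22
337 = 15×22 + 7
22 = 3×7 + 1
7 = 7×1 + 0
gcd = 1, so a unique solution mod 1676215038 exists.
Back-substitute for the Bézout coefficients:
1 = 22 − 3·7
1 = −3·337 + 46·22
1 = 46·4740 − 647·337
1 = −647·5077 + 693·4740
1 = 693·9817 − 1340·5077
1 = −1340·279953 + 38213·9817
1 = 38213·8968313 − 1224156·279953
1 = −1224156·27184892 + 3710681·8968313
1 = 3710681·824515073 − 112544586·27184892
1 = −112544586·1676215038 + 228799853·824515073
So 824515073·(228799853) ≡ 1 (mod 1676215038), giving 824515073⁻¹ ≡ 228799853.
x ≡ 824515073⁻¹·294235974 ≡ 228799853·294235974 ≡ 218193174 (mod 1676215038).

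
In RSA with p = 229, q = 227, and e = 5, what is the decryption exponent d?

30917

φ(n) = (p−1)(q−1) = 228·226 = 51528.
Need d with 5·d ≡ 1 (mod 51528). Apply the extended Euclidean algorithm:
51528 = 10305·5 + 3
5 = 1·3 + 2
3 = 1·2 + 1
2 = 2·1 + 0
Back-substitute:
1 = 3 − 2
1 = −5 + 2·3
1 = 2·51528 − 20611·5
So 5·(-20611) ≡ 1 (mod 51528), hence d ≡ -20611 ≡ 30917 (mod 51528).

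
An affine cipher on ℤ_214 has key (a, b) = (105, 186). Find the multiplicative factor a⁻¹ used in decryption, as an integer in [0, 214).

53

Apply the Euclidean algorithm to 214 and 105:
214 = 2×105 + 4
105 = 26×4 + 1
4 = 4×1 + 0
gcd = 1, so the inverse exists. Back-substitute:
1 = 105 − 26·4
1 = −26·214 + 53·105
So 105·53 ≡ 1 (mod 214).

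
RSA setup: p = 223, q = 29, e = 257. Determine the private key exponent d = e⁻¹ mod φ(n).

2201

φ(n) = (p−1)(q−1) = 222·28 = 6216.
Need d with 257·d ≡ 1 (mod 6216). Apply the extended Euclidean algorithm:
6216 = 24×257 + 48
257 = 5×48 + 17
48 = 2×17 + 14
17 = 1×14 + 3
14 = 4×3 + 2
3 = 1×2 + 1
2 = 2×1 + 0
Back-substitute:
1 = 3 − 2
1 = −14 + 5·3
1 = 5·17 − 6·14
1 = −6·48 + 17·17
1 = 17·257 − 91·48
1 = −91·6216 + 2201·257
So 257·2201 ≡ 1 (mod 6216), hence d = 2201.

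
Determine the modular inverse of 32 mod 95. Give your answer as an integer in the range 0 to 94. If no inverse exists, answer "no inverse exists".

Run Euclid on (95, 32):
95 = 2×32 + 31
32 = 1×31 + 1
31 = 31×1 + 0
gcd = 1, so the inverse exists. Back-substitute:
1 = 32 − 31
1 = −95 + 3·32
So 32·3 ≡ 1 (mod 95).

3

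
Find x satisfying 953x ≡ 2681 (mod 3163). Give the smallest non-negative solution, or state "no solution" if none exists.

First find gcd(953, 3163):
3163 = 3·953 + 304
953 = 3·304 + 41
304 = 7·41 + 17
41 = 2·17 + 7
17 = 2·7 + 3
7 = 2·3 + 1
3 = 3·1 + 0
gcd = 1, so a unique solution mod 3163 exists.
Back-substitute for the Bézout coefficients:
1 = 7 − 2·3
1 = −2·17 + 5·7
1 = 5·41 − 12·17
1 = −12·304 + 89·41
1 = 89·953 − 279·304
1 = −279·3163 + 926·953
So 953·(926) ≡ 1 (mod 3163), giving 953⁻¹ ≡ 926.
x ≡ 953⁻¹·2681 ≡ 926·2681 ≡ 2814 (mod 3163).

2814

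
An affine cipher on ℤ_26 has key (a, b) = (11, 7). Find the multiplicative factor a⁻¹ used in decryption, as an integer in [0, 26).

19

Run Euclid on (26, 11):
26 = 2·11 + 4
11 = 2·4 + 3
4 = 1·3 + 1
3 = 3·1 + 0
Since gcd(11, 26) = 1, back-substitute to write 1 as a combination:
1 = 4 − 3
1 = −11 + 3·4
1 = 3·26 − 7·11
Hence 11⁻¹ ≡ -7 ≡ 19 (mod 26).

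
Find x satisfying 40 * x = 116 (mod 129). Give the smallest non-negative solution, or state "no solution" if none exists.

First find gcd(40, 129):
129 = 3×40 + 9
40 = 4×9 + 4
9 = 2×4 + 1
4 = 4×1 + 0
gcd = 1, so a unique solution mod 129 exists.
Back-substitute for the Bézout coefficients:
1 = 9 − 2·4
1 = −2·40 + 9·9
1 = 9·129 − 29·40
So 40·(-29) ≡ 1 (mod 129), giving 40⁻¹ ≡ 100.
x ≡ 40⁻¹·116 ≡ 100·116 ≡ 119 (mod 129).

119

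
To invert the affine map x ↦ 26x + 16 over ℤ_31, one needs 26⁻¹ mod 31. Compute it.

6

Apply the Euclidean algorithm to 31 and 26:
31 = 1·26 + 5
26 = 5·5 + 1
5 = 5·1 + 0
The gcd is 1. Working backward:
1 = 26 − 5·5
1 = −5·31 + 6·26
So 26·6 ≡ 1 (mod 31).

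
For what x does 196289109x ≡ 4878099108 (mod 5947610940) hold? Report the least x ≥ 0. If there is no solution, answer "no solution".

23416732

First find gcd(196289109, 5947610940):
5947610940 = 30*196289109 + 58937670
196289109 = 3*58937670 + 19476099
58937670 = 3*19476099 + 509373
19476099 = 38*509373 + 119925
509373 = 4*119925 + 29673
119925 = 4*29673 + 1233
29673 = 24*1233 + 81
1233 = 15*81 + 18
81 = 4*18 + 9
18 = 2*9 + 0
gcd = 9 and 9 | 4878099108, so solutions exist. Divide through by 9: 21809901x ≡ 542011012 (mod 660845660).
Now find 21809901⁻¹ mod 660845660:
660845660 = 30×21809901 + 6548630
21809901 = 3×6548630 + 2164011
6548630 = 3×2164011 + 56597
2164011 = 38×56597 + 13325
56597 = 4×13325 + 3297
13325 = 4×3297 + 137
3297 = 24×137 + 9
137 = 15×9 + 2
9 = 4×2 + 1
2 = 2×1 + 0
Back-substitute:
1 = 9 − 4·2
1 = −4·137 + 61·9
1 = 61·3297 − 1468·137
1 = −1468·13325 + 5933·3297
1 = 5933·56597 − 25200·13325
1 = −25200·2164011 + 963533·56597
1 = 963533·6548630 − 2915799·2164011
1 = −2915799·21809901 + 9710930·6548630
1 = 9710930·660845660 − 294243699·21809901
So 21809901·(-294243699) ≡ 1 (mod 660845660), i.e. 21809901⁻¹ ≡ 366601961.
Then x ≡ 366601961·542011012 ≡ 23416732 (mod 660845660); the smallest non-negative solution is x = 23416732.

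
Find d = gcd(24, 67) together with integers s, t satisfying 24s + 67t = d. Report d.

Apply Euclid's algorithm to 67 and 24:
67 = 2*24 + 19
24 = 1*19 + 5
19 = 3*5 + 4
5 = 1*4 + 1
4 = 4*1 + 0
gcd(24, 67) = 1.
Working backward:
1 = 5 − 4
1 = −19 + 4·5
1 = 4·24 − 5·19
1 = −5·67 + 14·24
So 1 = (-5)·67 + (14)·24.

1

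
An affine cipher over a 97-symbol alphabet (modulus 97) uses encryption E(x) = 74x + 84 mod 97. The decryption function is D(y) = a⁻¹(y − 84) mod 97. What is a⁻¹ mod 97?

Extended Euclidean algorithm:
97 = 1×74 + 23
74 = 3×23 + 5
23 = 4×5 + 3
5 = 1×3 + 2
3 = 1×2 + 1
2 = 2×1 + 0
Since gcd(74, 97) = 1, back-substitute to write 1 as a combination:
1 = 3 − 2
1 = −5 + 2·3
1 = 2·23 − 9·5
1 = −9·74 + 29·23
1 = 29·97 − 38·74
Thus 74·(-38) ≡ 1 (mod 97); reducing, -38 mod 97 = 59.

59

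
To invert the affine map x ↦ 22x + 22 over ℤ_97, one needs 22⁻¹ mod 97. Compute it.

75

Extended Euclidean algorithm:
97 = 4·22 + 9
22 = 2·9 + 4
9 = 2·4 + 1
4 = 4·1 + 0
The gcd is 1. Working backward:
1 = 9 − 2·4
1 = −2·22 + 5·9
1 = 5·97 − 22·22
Hence 22⁻¹ ≡ -22 ≡ 75 (mod 97).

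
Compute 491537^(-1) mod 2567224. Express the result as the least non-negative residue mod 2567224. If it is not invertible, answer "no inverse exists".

gcd(2567224, 491537) by repeated division:
2567224 = 5×491537 + 109539
491537 = 4×109539 + 53381
109539 = 2×53381 + 2777
53381 = 19×2777 + 618
2777 = 4×618 + 305
618 = 2×305 + 8
305 = 38×8 + 1
8 = 8×1 + 0
gcd = 1, so the inverse exists. Back-substitute:
1 = 305 − 38·8
1 = −38·618 + 77·305
1 = 77·2777 − 346·618
1 = −346·53381 + 6651·2777
1 = 6651·109539 − 13648·53381
1 = −13648·491537 + 61243·109539
1 = 61243·2567224 − 319863·491537
Hence 491537⁻¹ ≡ -319863 ≡ 2247361 (mod 2567224).

2247361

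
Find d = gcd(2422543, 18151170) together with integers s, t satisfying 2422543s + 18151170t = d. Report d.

Repeated division:
18151170 = 7·2422543 + 1193369
2422543 = 2·1193369 + 35805
1193369 = 33·35805 + 11804
35805 = 3·11804 + 393
11804 = 30·393 + 14
393 = 28·14 + 1
14 = 14·1 + 0
gcd(2422543, 18151170) = 1.
Working backward:
1 = 393 − 28·14
1 = −28·11804 + 841·393
1 = 841·35805 − 2551·11804
1 = −2551·1193369 + 85024·35805
1 = 85024·2422543 − 172599·1193369
1 = −172599·18151170 + 1293217·2422543
So 1 = (-172599)·18151170 + (1293217)·2422543.

1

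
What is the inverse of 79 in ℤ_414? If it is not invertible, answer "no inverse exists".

Apply the Euclidean algorithm to 414 and 79:
414 = 5·79 + 19
79 = 4·19 + 3
19 = 6·3 + 1
3 = 3·1 + 0
gcd = 1, so the inverse exists. Back-substitute:
1 = 19 − 6·3
1 = −6·79 + 25·19
1 = 25·414 − 131·79
Hence 79⁻¹ ≡ -131 ≡ 283 (mod 414).

283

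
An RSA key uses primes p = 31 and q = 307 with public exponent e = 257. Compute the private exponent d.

893

φ(n) = (p−1)(q−1) = 30·306 = 9180.
Need d with 257·d ≡ 1 (mod 9180). Apply the extended Euclidean algorithm:
9180 = 35·257 + 185
257 = 1·185 + 72
185 = 2·72 + 41
72 = 1·41 + 31
41 = 1·31 + 10
31 = 3·10 + 1
10 = 10·1 + 0
Back-substitute:
1 = 31 − 3·10
1 = −3·41 + 4·31
1 = 4·72 − 7·41
1 = −7·185 + 18·72
1 = 18·257 − 25·185
1 = −25·9180 + 893·257
So 257·893 ≡ 1 (mod 9180), hence d = 893.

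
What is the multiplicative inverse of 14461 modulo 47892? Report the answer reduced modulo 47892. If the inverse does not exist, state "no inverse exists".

46405

Run Euclid on (47892, 14461):
47892 = 3×14461 + 4509
14461 = 3×4509 + 934
4509 = 4×934 + 773
934 = 1×773 + 161
773 = 4×161 + 129
161 = 1×129 + 32
129 = 4×32 + 1
32 = 32×1 + 0
Since gcd(14461, 47892) = 1, back-substitute to write 1 as a combination:
1 = 129 − 4·32
1 = −4·161 + 5·129
1 = 5·773 − 24·161
1 = −24·934 + 29·773
1 = 29·4509 − 140·934
1 = −140·14461 + 449·4509
1 = 449·47892 − 1487·14461
So 14461·(-1487) ≡ 1 (mod 47892), and -1487 ≡ 46405 (mod 47892).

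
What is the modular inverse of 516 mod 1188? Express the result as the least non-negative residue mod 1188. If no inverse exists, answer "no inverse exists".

Compute gcd(516, 1188):
1188 = 2·516 + 156
516 = 3·156 + 48
156 = 3·48 + 12
48 = 4·12 + 0
gcd(516, 1188) = 12 ≠ 1, so 516 has no multiplicative inverse modulo 1188.

no inverse exists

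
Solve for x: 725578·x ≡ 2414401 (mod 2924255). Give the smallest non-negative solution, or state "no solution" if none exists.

First find gcd(725578, 2924255):
2924255 = 4·725578 + 21943
725578 = 33·21943 + 1459
21943 = 15·1459 + 58
1459 = 25·58 + 9
58 = 6·9 + 4
9 = 2·4 + 1
4 = 4·1 + 0
gcd = 1, so a unique solution mod 2924255 exists.
Back-substitute for the Bézout coefficients:
1 = 9 − 2·4
1 = −2·58 + 13·9
1 = 13·1459 − 327·58
1 = −327·21943 + 4918·1459
1 = 4918·725578 − 162621·21943
1 = −162621·2924255 + 655402·725578
So 725578·(655402) ≡ 1 (mod 2924255), giving 725578⁻¹ ≡ 655402.
x ≡ 725578⁻¹·2414401 ≡ 655402·2414401 ≡ 1136052 (mod 2924255).

1136052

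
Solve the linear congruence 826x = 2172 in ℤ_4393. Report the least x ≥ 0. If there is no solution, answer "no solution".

2364

First find gcd(826, 4393):
4393 = 5×826 + 263
826 = 3×263 + 37
263 = 7×37 + 4
37 = 9×4 + 1
4 = 4×1 + 0
gcd = 1, so a unique solution mod 4393 exists.
Back-substitute for the Bézout coefficients:
1 = 37 − 9·4
1 = −9·263 + 64·37
1 = 64·826 − 201·263
1 = −201·4393 + 1069·826
So 826·(1069) ≡ 1 (mod 4393), giving 826⁻¹ ≡ 1069.
x ≡ 826⁻¹·2172 ≡ 1069·2172 ≡ 2364 (mod 4393).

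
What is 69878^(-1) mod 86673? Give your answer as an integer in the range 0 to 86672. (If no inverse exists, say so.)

43979

gcd(86673, 69878) by repeated division:
86673 = 1*69878 + 16795
69878 = 4*16795 + 2698
16795 = 6*2698 + 607
2698 = 4*607 + 270
607 = 2*270 + 67
270 = 4*67 + 2
67 = 33*2 + 1
2 = 2*1 + 0
Since gcd(69878, 86673) = 1, back-substitute to write 1 as a combination:
1 = 67 − 33·2
1 = −33·270 + 133·67
1 = 133·607 − 299·270
1 = −299·2698 + 1329·607
1 = 1329·16795 − 8273·2698
1 = −8273·69878 + 34421·16795
1 = 34421·86673 − 42694·69878
So 69878·(-42694) ≡ 1 (mod 86673), and -42694 ≡ 43979 (mod 86673).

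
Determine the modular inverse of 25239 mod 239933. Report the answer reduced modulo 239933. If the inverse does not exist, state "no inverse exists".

Run Euclid on (239933, 25239):
239933 = 9×25239 + 12782
25239 = 1×12782 + 12457
12782 = 1×12457 + 325
12457 = 38×325 + 107
325 = 3×107 + 4
107 = 26×4 + 3
4 = 1×3 + 1
3 = 3×1 + 0
The gcd is 1. Working backward:
1 = 4 − 3
1 = −107 + 27·4
1 = 27·325 − 82·107
1 = −82·12457 + 3143·325
1 = 3143·12782 − 3225·12457
1 = −3225·25239 + 6368·12782
1 = 6368·239933 − 60537·25239
Hence 25239⁻¹ ≡ -60537 ≡ 179396 (mod 239933).

179396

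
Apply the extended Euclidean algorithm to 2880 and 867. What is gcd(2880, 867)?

3

Euclidean algorithm:
2880 = 3×867 + 279
867 = 3×279 + 30
279 = 9×30 + 9
30 = 3×9 + 3
9 = 3×3 + 0
gcd(2880, 867) = 3.
Working backward:
3 = 30 − 3·9
3 = −3·279 + 28·30
3 = 28·867 − 87·279
3 = −87·2880 + 289·867
So 3 = (-87)·2880 + (289)·867.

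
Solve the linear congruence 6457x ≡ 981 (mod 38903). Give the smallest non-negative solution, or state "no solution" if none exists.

First find gcd(6457, 38903):
38903 = 6×6457 + 161
6457 = 40×161 + 17
161 = 9×17 + 8
17 = 2×8 + 1
8 = 8×1 + 0
gcd = 1, so a unique solution mod 38903 exists.
Back-substitute for the Bézout coefficients:
1 = 17 − 2·8
1 = −2·161 + 19·17
1 = 19·6457 − 762·161
1 = −762·38903 + 4591·6457
So 6457·(4591) ≡ 1 (mod 38903), giving 6457⁻¹ ≡ 4591.
x ≡ 6457⁻¹·981 ≡ 4591·981 ≡ 29926 (mod 38903).

29926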